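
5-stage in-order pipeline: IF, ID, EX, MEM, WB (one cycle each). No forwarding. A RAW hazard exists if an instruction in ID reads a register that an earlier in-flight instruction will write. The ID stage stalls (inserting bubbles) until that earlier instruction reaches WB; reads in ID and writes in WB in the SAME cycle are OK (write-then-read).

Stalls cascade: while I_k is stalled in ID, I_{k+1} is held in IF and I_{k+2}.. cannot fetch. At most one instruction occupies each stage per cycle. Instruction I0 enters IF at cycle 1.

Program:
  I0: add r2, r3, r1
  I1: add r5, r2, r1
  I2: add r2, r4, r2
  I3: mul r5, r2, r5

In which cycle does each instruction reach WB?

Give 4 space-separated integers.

I0 add r2 <- r3,r1: IF@1 ID@2 stall=0 (-) EX@3 MEM@4 WB@5
I1 add r5 <- r2,r1: IF@2 ID@3 stall=2 (RAW on I0.r2 (WB@5)) EX@6 MEM@7 WB@8
I2 add r2 <- r4,r2: IF@3 ID@6 stall=0 (-) EX@7 MEM@8 WB@9
I3 mul r5 <- r2,r5: IF@6 ID@7 stall=2 (RAW on I2.r2 (WB@9)) EX@10 MEM@11 WB@12

Answer: 5 8 9 12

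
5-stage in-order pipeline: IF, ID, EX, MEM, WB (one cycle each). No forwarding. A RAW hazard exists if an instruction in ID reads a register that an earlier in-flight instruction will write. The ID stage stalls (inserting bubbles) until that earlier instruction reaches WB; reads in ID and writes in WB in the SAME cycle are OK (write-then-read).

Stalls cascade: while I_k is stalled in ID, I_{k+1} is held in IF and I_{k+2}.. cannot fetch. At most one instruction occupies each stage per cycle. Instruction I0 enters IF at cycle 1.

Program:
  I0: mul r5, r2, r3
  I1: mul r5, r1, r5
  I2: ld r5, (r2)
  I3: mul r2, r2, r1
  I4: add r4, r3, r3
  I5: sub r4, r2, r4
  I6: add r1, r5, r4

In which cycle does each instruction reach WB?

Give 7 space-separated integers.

Answer: 5 8 9 10 11 14 17

Derivation:
I0 mul r5 <- r2,r3: IF@1 ID@2 stall=0 (-) EX@3 MEM@4 WB@5
I1 mul r5 <- r1,r5: IF@2 ID@3 stall=2 (RAW on I0.r5 (WB@5)) EX@6 MEM@7 WB@8
I2 ld r5 <- r2: IF@3 ID@6 stall=0 (-) EX@7 MEM@8 WB@9
I3 mul r2 <- r2,r1: IF@6 ID@7 stall=0 (-) EX@8 MEM@9 WB@10
I4 add r4 <- r3,r3: IF@7 ID@8 stall=0 (-) EX@9 MEM@10 WB@11
I5 sub r4 <- r2,r4: IF@8 ID@9 stall=2 (RAW on I4.r4 (WB@11)) EX@12 MEM@13 WB@14
I6 add r1 <- r5,r4: IF@9 ID@12 stall=2 (RAW on I5.r4 (WB@14)) EX@15 MEM@16 WB@17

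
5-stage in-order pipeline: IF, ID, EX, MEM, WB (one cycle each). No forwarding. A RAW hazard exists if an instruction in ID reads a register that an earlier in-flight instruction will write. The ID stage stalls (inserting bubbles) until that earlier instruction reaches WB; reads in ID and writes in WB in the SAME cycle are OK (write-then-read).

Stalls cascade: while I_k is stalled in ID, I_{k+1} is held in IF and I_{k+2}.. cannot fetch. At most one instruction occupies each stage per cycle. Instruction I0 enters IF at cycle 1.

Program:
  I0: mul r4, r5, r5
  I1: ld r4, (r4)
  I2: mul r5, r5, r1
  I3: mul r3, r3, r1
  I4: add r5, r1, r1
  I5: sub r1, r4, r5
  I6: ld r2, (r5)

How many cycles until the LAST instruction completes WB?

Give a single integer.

I0 mul r4 <- r5,r5: IF@1 ID@2 stall=0 (-) EX@3 MEM@4 WB@5
I1 ld r4 <- r4: IF@2 ID@3 stall=2 (RAW on I0.r4 (WB@5)) EX@6 MEM@7 WB@8
I2 mul r5 <- r5,r1: IF@3 ID@6 stall=0 (-) EX@7 MEM@8 WB@9
I3 mul r3 <- r3,r1: IF@6 ID@7 stall=0 (-) EX@8 MEM@9 WB@10
I4 add r5 <- r1,r1: IF@7 ID@8 stall=0 (-) EX@9 MEM@10 WB@11
I5 sub r1 <- r4,r5: IF@8 ID@9 stall=2 (RAW on I4.r5 (WB@11)) EX@12 MEM@13 WB@14
I6 ld r2 <- r5: IF@9 ID@12 stall=0 (-) EX@13 MEM@14 WB@15

Answer: 15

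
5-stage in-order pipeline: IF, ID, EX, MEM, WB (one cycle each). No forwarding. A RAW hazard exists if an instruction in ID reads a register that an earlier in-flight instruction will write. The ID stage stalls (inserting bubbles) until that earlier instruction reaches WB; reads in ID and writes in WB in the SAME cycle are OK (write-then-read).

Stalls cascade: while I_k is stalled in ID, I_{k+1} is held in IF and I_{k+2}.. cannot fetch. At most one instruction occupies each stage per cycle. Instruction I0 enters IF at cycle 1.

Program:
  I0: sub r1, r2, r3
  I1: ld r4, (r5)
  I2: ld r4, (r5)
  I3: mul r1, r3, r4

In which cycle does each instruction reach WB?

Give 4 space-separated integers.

I0 sub r1 <- r2,r3: IF@1 ID@2 stall=0 (-) EX@3 MEM@4 WB@5
I1 ld r4 <- r5: IF@2 ID@3 stall=0 (-) EX@4 MEM@5 WB@6
I2 ld r4 <- r5: IF@3 ID@4 stall=0 (-) EX@5 MEM@6 WB@7
I3 mul r1 <- r3,r4: IF@4 ID@5 stall=2 (RAW on I2.r4 (WB@7)) EX@8 MEM@9 WB@10

Answer: 5 6 7 10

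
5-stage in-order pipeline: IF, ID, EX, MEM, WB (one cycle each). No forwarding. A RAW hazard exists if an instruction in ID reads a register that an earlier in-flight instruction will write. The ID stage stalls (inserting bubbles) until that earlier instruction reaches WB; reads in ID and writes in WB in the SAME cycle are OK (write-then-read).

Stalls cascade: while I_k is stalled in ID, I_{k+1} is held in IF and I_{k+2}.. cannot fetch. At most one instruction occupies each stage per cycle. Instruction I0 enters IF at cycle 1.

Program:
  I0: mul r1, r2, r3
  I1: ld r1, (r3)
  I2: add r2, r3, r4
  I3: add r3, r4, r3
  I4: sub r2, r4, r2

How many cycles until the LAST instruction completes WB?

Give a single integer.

I0 mul r1 <- r2,r3: IF@1 ID@2 stall=0 (-) EX@3 MEM@4 WB@5
I1 ld r1 <- r3: IF@2 ID@3 stall=0 (-) EX@4 MEM@5 WB@6
I2 add r2 <- r3,r4: IF@3 ID@4 stall=0 (-) EX@5 MEM@6 WB@7
I3 add r3 <- r4,r3: IF@4 ID@5 stall=0 (-) EX@6 MEM@7 WB@8
I4 sub r2 <- r4,r2: IF@5 ID@6 stall=1 (RAW on I2.r2 (WB@7)) EX@8 MEM@9 WB@10

Answer: 10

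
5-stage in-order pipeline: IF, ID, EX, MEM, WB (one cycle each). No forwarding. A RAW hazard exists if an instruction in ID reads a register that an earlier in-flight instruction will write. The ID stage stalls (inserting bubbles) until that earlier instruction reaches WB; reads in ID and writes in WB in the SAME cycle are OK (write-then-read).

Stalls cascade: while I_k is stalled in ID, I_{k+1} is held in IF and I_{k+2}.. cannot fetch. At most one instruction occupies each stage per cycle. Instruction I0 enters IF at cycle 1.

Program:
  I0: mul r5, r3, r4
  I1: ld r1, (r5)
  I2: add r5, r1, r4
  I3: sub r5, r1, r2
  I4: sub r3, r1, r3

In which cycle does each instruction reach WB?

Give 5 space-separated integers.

I0 mul r5 <- r3,r4: IF@1 ID@2 stall=0 (-) EX@3 MEM@4 WB@5
I1 ld r1 <- r5: IF@2 ID@3 stall=2 (RAW on I0.r5 (WB@5)) EX@6 MEM@7 WB@8
I2 add r5 <- r1,r4: IF@3 ID@6 stall=2 (RAW on I1.r1 (WB@8)) EX@9 MEM@10 WB@11
I3 sub r5 <- r1,r2: IF@6 ID@9 stall=0 (-) EX@10 MEM@11 WB@12
I4 sub r3 <- r1,r3: IF@9 ID@10 stall=0 (-) EX@11 MEM@12 WB@13

Answer: 5 8 11 12 13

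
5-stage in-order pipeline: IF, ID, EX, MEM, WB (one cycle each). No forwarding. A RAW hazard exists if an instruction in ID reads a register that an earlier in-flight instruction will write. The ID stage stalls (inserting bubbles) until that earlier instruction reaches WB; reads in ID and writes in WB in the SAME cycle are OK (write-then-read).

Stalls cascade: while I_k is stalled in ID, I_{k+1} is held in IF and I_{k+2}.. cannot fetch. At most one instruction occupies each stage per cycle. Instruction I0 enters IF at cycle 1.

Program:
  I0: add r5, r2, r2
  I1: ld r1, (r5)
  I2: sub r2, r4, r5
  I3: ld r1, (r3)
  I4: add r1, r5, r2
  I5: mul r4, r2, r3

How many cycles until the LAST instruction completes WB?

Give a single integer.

I0 add r5 <- r2,r2: IF@1 ID@2 stall=0 (-) EX@3 MEM@4 WB@5
I1 ld r1 <- r5: IF@2 ID@3 stall=2 (RAW on I0.r5 (WB@5)) EX@6 MEM@7 WB@8
I2 sub r2 <- r4,r5: IF@3 ID@6 stall=0 (-) EX@7 MEM@8 WB@9
I3 ld r1 <- r3: IF@6 ID@7 stall=0 (-) EX@8 MEM@9 WB@10
I4 add r1 <- r5,r2: IF@7 ID@8 stall=1 (RAW on I2.r2 (WB@9)) EX@10 MEM@11 WB@12
I5 mul r4 <- r2,r3: IF@8 ID@10 stall=0 (-) EX@11 MEM@12 WB@13

Answer: 13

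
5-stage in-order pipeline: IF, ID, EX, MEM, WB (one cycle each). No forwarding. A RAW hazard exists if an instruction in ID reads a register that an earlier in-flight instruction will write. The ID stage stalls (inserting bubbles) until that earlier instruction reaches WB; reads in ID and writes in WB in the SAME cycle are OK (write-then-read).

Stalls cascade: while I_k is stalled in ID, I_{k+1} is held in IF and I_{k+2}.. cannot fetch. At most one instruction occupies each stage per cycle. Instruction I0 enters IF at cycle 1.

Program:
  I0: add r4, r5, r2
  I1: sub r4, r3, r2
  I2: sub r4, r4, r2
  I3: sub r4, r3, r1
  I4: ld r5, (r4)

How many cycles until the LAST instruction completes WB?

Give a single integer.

I0 add r4 <- r5,r2: IF@1 ID@2 stall=0 (-) EX@3 MEM@4 WB@5
I1 sub r4 <- r3,r2: IF@2 ID@3 stall=0 (-) EX@4 MEM@5 WB@6
I2 sub r4 <- r4,r2: IF@3 ID@4 stall=2 (RAW on I1.r4 (WB@6)) EX@7 MEM@8 WB@9
I3 sub r4 <- r3,r1: IF@4 ID@7 stall=0 (-) EX@8 MEM@9 WB@10
I4 ld r5 <- r4: IF@7 ID@8 stall=2 (RAW on I3.r4 (WB@10)) EX@11 MEM@12 WB@13

Answer: 13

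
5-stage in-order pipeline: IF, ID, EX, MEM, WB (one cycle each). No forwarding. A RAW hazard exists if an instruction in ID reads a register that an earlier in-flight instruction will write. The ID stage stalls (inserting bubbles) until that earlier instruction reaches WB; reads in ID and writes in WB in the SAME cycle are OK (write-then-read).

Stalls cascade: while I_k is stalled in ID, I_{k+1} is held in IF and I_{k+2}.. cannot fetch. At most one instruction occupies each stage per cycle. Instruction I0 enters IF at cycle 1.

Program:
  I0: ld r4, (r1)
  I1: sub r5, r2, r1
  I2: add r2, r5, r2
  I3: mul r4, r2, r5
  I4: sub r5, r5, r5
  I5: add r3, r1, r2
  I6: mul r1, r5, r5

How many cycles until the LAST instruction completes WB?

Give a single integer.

Answer: 16

Derivation:
I0 ld r4 <- r1: IF@1 ID@2 stall=0 (-) EX@3 MEM@4 WB@5
I1 sub r5 <- r2,r1: IF@2 ID@3 stall=0 (-) EX@4 MEM@5 WB@6
I2 add r2 <- r5,r2: IF@3 ID@4 stall=2 (RAW on I1.r5 (WB@6)) EX@7 MEM@8 WB@9
I3 mul r4 <- r2,r5: IF@4 ID@7 stall=2 (RAW on I2.r2 (WB@9)) EX@10 MEM@11 WB@12
I4 sub r5 <- r5,r5: IF@7 ID@10 stall=0 (-) EX@11 MEM@12 WB@13
I5 add r3 <- r1,r2: IF@10 ID@11 stall=0 (-) EX@12 MEM@13 WB@14
I6 mul r1 <- r5,r5: IF@11 ID@12 stall=1 (RAW on I4.r5 (WB@13)) EX@14 MEM@15 WB@16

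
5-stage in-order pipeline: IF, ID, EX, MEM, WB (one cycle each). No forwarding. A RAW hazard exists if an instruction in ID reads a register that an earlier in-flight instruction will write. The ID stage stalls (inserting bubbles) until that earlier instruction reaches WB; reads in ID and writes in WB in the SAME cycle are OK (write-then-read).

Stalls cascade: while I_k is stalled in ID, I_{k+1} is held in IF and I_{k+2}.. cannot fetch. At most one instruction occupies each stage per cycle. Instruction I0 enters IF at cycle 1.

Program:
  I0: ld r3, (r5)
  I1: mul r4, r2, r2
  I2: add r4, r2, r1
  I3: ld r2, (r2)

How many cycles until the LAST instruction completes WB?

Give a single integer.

Answer: 8

Derivation:
I0 ld r3 <- r5: IF@1 ID@2 stall=0 (-) EX@3 MEM@4 WB@5
I1 mul r4 <- r2,r2: IF@2 ID@3 stall=0 (-) EX@4 MEM@5 WB@6
I2 add r4 <- r2,r1: IF@3 ID@4 stall=0 (-) EX@5 MEM@6 WB@7
I3 ld r2 <- r2: IF@4 ID@5 stall=0 (-) EX@6 MEM@7 WB@8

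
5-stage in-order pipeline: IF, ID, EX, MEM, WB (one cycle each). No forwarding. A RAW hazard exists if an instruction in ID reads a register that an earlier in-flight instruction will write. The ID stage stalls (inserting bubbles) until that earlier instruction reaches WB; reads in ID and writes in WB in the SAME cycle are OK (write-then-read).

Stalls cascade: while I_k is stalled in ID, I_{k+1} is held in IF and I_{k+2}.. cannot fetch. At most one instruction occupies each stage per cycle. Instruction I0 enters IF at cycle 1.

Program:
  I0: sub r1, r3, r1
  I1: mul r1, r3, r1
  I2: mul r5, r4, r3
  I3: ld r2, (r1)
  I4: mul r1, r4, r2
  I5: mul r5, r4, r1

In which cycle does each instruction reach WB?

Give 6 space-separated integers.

Answer: 5 8 9 11 14 17

Derivation:
I0 sub r1 <- r3,r1: IF@1 ID@2 stall=0 (-) EX@3 MEM@4 WB@5
I1 mul r1 <- r3,r1: IF@2 ID@3 stall=2 (RAW on I0.r1 (WB@5)) EX@6 MEM@7 WB@8
I2 mul r5 <- r4,r3: IF@3 ID@6 stall=0 (-) EX@7 MEM@8 WB@9
I3 ld r2 <- r1: IF@6 ID@7 stall=1 (RAW on I1.r1 (WB@8)) EX@9 MEM@10 WB@11
I4 mul r1 <- r4,r2: IF@7 ID@9 stall=2 (RAW on I3.r2 (WB@11)) EX@12 MEM@13 WB@14
I5 mul r5 <- r4,r1: IF@9 ID@12 stall=2 (RAW on I4.r1 (WB@14)) EX@15 MEM@16 WB@17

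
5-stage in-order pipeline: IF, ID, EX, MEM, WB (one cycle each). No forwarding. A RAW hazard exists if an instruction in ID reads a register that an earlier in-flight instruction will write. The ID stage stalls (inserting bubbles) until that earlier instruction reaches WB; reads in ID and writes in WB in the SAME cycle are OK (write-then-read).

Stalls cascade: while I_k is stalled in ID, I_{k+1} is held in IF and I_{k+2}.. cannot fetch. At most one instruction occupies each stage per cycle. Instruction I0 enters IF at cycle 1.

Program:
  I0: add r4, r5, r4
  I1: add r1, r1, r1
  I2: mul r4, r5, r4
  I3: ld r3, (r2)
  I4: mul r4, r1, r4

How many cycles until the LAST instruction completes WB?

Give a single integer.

I0 add r4 <- r5,r4: IF@1 ID@2 stall=0 (-) EX@3 MEM@4 WB@5
I1 add r1 <- r1,r1: IF@2 ID@3 stall=0 (-) EX@4 MEM@5 WB@6
I2 mul r4 <- r5,r4: IF@3 ID@4 stall=1 (RAW on I0.r4 (WB@5)) EX@6 MEM@7 WB@8
I3 ld r3 <- r2: IF@4 ID@6 stall=0 (-) EX@7 MEM@8 WB@9
I4 mul r4 <- r1,r4: IF@6 ID@7 stall=1 (RAW on I2.r4 (WB@8)) EX@9 MEM@10 WB@11

Answer: 11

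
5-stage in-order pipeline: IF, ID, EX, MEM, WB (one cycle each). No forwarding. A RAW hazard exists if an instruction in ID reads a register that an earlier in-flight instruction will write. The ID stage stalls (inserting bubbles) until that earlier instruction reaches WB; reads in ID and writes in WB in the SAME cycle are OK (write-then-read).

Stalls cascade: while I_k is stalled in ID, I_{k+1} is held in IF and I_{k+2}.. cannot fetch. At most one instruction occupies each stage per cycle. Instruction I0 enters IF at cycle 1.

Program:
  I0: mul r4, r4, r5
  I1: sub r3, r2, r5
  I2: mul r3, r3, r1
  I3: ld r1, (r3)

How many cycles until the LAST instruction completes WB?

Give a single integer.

Answer: 12

Derivation:
I0 mul r4 <- r4,r5: IF@1 ID@2 stall=0 (-) EX@3 MEM@4 WB@5
I1 sub r3 <- r2,r5: IF@2 ID@3 stall=0 (-) EX@4 MEM@5 WB@6
I2 mul r3 <- r3,r1: IF@3 ID@4 stall=2 (RAW on I1.r3 (WB@6)) EX@7 MEM@8 WB@9
I3 ld r1 <- r3: IF@4 ID@7 stall=2 (RAW on I2.r3 (WB@9)) EX@10 MEM@11 WB@12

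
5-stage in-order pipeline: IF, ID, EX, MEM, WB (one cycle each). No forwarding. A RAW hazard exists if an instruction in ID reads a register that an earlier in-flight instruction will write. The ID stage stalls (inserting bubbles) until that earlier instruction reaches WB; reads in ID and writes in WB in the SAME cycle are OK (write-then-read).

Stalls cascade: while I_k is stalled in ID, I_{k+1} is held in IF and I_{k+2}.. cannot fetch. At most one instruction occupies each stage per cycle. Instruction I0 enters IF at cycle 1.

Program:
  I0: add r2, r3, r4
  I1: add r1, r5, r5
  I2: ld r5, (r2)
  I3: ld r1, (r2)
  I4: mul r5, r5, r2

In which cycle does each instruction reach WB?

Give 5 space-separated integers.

I0 add r2 <- r3,r4: IF@1 ID@2 stall=0 (-) EX@3 MEM@4 WB@5
I1 add r1 <- r5,r5: IF@2 ID@3 stall=0 (-) EX@4 MEM@5 WB@6
I2 ld r5 <- r2: IF@3 ID@4 stall=1 (RAW on I0.r2 (WB@5)) EX@6 MEM@7 WB@8
I3 ld r1 <- r2: IF@4 ID@6 stall=0 (-) EX@7 MEM@8 WB@9
I4 mul r5 <- r5,r2: IF@6 ID@7 stall=1 (RAW on I2.r5 (WB@8)) EX@9 MEM@10 WB@11

Answer: 5 6 8 9 11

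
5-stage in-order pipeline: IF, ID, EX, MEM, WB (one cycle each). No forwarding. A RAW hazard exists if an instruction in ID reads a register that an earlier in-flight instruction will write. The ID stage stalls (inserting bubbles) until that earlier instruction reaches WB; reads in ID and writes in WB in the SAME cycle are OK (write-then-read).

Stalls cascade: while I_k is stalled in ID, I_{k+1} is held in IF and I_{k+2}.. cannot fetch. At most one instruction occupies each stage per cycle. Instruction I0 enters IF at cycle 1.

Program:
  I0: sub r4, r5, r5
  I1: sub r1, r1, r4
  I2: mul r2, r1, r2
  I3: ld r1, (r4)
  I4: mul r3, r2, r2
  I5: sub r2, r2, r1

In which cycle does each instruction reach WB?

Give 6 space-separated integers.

I0 sub r4 <- r5,r5: IF@1 ID@2 stall=0 (-) EX@3 MEM@4 WB@5
I1 sub r1 <- r1,r4: IF@2 ID@3 stall=2 (RAW on I0.r4 (WB@5)) EX@6 MEM@7 WB@8
I2 mul r2 <- r1,r2: IF@3 ID@6 stall=2 (RAW on I1.r1 (WB@8)) EX@9 MEM@10 WB@11
I3 ld r1 <- r4: IF@6 ID@9 stall=0 (-) EX@10 MEM@11 WB@12
I4 mul r3 <- r2,r2: IF@9 ID@10 stall=1 (RAW on I2.r2 (WB@11)) EX@12 MEM@13 WB@14
I5 sub r2 <- r2,r1: IF@10 ID@12 stall=0 (-) EX@13 MEM@14 WB@15

Answer: 5 8 11 12 14 15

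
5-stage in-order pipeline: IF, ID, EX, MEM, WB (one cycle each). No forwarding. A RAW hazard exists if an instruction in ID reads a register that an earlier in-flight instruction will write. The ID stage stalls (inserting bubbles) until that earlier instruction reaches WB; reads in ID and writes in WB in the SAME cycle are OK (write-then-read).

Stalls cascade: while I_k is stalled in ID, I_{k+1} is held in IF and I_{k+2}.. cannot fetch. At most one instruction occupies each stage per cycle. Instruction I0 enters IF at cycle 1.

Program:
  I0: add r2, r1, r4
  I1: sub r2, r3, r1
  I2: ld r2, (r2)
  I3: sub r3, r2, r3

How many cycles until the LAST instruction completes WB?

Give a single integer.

Answer: 12

Derivation:
I0 add r2 <- r1,r4: IF@1 ID@2 stall=0 (-) EX@3 MEM@4 WB@5
I1 sub r2 <- r3,r1: IF@2 ID@3 stall=0 (-) EX@4 MEM@5 WB@6
I2 ld r2 <- r2: IF@3 ID@4 stall=2 (RAW on I1.r2 (WB@6)) EX@7 MEM@8 WB@9
I3 sub r3 <- r2,r3: IF@4 ID@7 stall=2 (RAW on I2.r2 (WB@9)) EX@10 MEM@11 WB@12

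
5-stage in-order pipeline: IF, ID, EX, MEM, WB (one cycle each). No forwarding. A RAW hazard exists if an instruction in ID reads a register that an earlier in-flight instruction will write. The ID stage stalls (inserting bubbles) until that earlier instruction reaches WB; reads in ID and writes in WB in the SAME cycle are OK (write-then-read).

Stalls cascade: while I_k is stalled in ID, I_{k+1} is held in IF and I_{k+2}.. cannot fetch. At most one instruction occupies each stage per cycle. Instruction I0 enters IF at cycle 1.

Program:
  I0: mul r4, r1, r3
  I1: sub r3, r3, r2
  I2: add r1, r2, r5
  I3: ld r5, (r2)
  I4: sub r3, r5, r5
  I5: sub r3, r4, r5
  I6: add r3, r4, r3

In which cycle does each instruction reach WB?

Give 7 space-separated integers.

Answer: 5 6 7 8 11 12 15

Derivation:
I0 mul r4 <- r1,r3: IF@1 ID@2 stall=0 (-) EX@3 MEM@4 WB@5
I1 sub r3 <- r3,r2: IF@2 ID@3 stall=0 (-) EX@4 MEM@5 WB@6
I2 add r1 <- r2,r5: IF@3 ID@4 stall=0 (-) EX@5 MEM@6 WB@7
I3 ld r5 <- r2: IF@4 ID@5 stall=0 (-) EX@6 MEM@7 WB@8
I4 sub r3 <- r5,r5: IF@5 ID@6 stall=2 (RAW on I3.r5 (WB@8)) EX@9 MEM@10 WB@11
I5 sub r3 <- r4,r5: IF@6 ID@9 stall=0 (-) EX@10 MEM@11 WB@12
I6 add r3 <- r4,r3: IF@9 ID@10 stall=2 (RAW on I5.r3 (WB@12)) EX@13 MEM@14 WB@15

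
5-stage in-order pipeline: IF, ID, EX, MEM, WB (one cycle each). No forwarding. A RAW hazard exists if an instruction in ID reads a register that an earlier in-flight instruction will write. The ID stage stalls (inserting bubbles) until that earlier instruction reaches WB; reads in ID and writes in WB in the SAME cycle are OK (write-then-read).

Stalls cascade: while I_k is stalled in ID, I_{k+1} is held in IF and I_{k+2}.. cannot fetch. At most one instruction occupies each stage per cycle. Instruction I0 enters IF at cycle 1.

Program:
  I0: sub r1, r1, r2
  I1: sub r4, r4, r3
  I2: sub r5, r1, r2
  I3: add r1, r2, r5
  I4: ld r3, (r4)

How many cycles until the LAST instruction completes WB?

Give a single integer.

Answer: 12

Derivation:
I0 sub r1 <- r1,r2: IF@1 ID@2 stall=0 (-) EX@3 MEM@4 WB@5
I1 sub r4 <- r4,r3: IF@2 ID@3 stall=0 (-) EX@4 MEM@5 WB@6
I2 sub r5 <- r1,r2: IF@3 ID@4 stall=1 (RAW on I0.r1 (WB@5)) EX@6 MEM@7 WB@8
I3 add r1 <- r2,r5: IF@4 ID@6 stall=2 (RAW on I2.r5 (WB@8)) EX@9 MEM@10 WB@11
I4 ld r3 <- r4: IF@6 ID@9 stall=0 (-) EX@10 MEM@11 WB@12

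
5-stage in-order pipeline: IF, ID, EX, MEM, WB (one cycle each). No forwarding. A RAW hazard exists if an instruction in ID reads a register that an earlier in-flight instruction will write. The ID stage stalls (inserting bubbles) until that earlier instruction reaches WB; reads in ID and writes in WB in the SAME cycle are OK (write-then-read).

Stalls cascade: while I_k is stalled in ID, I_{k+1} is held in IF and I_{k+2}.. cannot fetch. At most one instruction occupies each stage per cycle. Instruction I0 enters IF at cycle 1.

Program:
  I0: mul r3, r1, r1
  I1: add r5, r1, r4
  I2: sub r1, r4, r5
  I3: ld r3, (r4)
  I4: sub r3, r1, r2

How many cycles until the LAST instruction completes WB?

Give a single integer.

Answer: 12

Derivation:
I0 mul r3 <- r1,r1: IF@1 ID@2 stall=0 (-) EX@3 MEM@4 WB@5
I1 add r5 <- r1,r4: IF@2 ID@3 stall=0 (-) EX@4 MEM@5 WB@6
I2 sub r1 <- r4,r5: IF@3 ID@4 stall=2 (RAW on I1.r5 (WB@6)) EX@7 MEM@8 WB@9
I3 ld r3 <- r4: IF@4 ID@7 stall=0 (-) EX@8 MEM@9 WB@10
I4 sub r3 <- r1,r2: IF@7 ID@8 stall=1 (RAW on I2.r1 (WB@9)) EX@10 MEM@11 WB@12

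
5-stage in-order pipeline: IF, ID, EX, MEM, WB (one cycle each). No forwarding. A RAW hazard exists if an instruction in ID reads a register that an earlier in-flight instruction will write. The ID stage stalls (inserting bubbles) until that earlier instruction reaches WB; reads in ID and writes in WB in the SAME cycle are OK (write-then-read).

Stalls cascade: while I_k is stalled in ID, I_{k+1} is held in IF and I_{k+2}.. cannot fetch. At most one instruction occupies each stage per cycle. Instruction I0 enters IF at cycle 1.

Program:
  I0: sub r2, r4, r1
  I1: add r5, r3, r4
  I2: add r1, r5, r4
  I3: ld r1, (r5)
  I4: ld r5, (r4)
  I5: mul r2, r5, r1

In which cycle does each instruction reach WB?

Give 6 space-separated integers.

Answer: 5 6 9 10 11 14

Derivation:
I0 sub r2 <- r4,r1: IF@1 ID@2 stall=0 (-) EX@3 MEM@4 WB@5
I1 add r5 <- r3,r4: IF@2 ID@3 stall=0 (-) EX@4 MEM@5 WB@6
I2 add r1 <- r5,r4: IF@3 ID@4 stall=2 (RAW on I1.r5 (WB@6)) EX@7 MEM@8 WB@9
I3 ld r1 <- r5: IF@4 ID@7 stall=0 (-) EX@8 MEM@9 WB@10
I4 ld r5 <- r4: IF@7 ID@8 stall=0 (-) EX@9 MEM@10 WB@11
I5 mul r2 <- r5,r1: IF@8 ID@9 stall=2 (RAW on I4.r5 (WB@11)) EX@12 MEM@13 WB@14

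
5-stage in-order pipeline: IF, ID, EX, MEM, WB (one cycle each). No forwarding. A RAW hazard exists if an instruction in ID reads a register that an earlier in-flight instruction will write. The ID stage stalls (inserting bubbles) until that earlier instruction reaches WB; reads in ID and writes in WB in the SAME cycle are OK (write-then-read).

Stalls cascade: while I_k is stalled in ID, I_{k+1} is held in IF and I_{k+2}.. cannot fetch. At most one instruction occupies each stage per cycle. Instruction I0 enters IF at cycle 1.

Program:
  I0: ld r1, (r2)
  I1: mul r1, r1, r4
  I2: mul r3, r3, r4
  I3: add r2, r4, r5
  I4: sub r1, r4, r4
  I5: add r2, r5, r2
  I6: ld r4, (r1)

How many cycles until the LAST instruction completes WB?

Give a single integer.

Answer: 14

Derivation:
I0 ld r1 <- r2: IF@1 ID@2 stall=0 (-) EX@3 MEM@4 WB@5
I1 mul r1 <- r1,r4: IF@2 ID@3 stall=2 (RAW on I0.r1 (WB@5)) EX@6 MEM@7 WB@8
I2 mul r3 <- r3,r4: IF@3 ID@6 stall=0 (-) EX@7 MEM@8 WB@9
I3 add r2 <- r4,r5: IF@6 ID@7 stall=0 (-) EX@8 MEM@9 WB@10
I4 sub r1 <- r4,r4: IF@7 ID@8 stall=0 (-) EX@9 MEM@10 WB@11
I5 add r2 <- r5,r2: IF@8 ID@9 stall=1 (RAW on I3.r2 (WB@10)) EX@11 MEM@12 WB@13
I6 ld r4 <- r1: IF@9 ID@11 stall=0 (-) EX@12 MEM@13 WB@14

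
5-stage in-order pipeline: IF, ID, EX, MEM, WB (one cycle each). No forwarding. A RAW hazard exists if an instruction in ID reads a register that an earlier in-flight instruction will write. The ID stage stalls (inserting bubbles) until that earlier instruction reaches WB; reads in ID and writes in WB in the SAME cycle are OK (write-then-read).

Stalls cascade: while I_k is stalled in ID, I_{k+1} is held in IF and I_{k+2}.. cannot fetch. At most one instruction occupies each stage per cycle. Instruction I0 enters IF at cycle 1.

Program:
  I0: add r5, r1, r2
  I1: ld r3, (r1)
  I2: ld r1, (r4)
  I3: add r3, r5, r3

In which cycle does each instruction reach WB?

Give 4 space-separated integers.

I0 add r5 <- r1,r2: IF@1 ID@2 stall=0 (-) EX@3 MEM@4 WB@5
I1 ld r3 <- r1: IF@2 ID@3 stall=0 (-) EX@4 MEM@5 WB@6
I2 ld r1 <- r4: IF@3 ID@4 stall=0 (-) EX@5 MEM@6 WB@7
I3 add r3 <- r5,r3: IF@4 ID@5 stall=1 (RAW on I1.r3 (WB@6)) EX@7 MEM@8 WB@9

Answer: 5 6 7 9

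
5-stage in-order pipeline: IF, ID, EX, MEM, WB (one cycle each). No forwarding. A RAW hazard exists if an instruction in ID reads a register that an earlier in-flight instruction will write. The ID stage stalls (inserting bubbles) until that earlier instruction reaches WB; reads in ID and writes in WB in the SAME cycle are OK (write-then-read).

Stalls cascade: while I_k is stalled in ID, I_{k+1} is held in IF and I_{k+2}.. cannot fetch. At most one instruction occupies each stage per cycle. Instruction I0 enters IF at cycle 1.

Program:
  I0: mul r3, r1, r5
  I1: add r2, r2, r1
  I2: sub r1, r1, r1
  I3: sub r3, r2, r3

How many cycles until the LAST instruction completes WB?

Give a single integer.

I0 mul r3 <- r1,r5: IF@1 ID@2 stall=0 (-) EX@3 MEM@4 WB@5
I1 add r2 <- r2,r1: IF@2 ID@3 stall=0 (-) EX@4 MEM@5 WB@6
I2 sub r1 <- r1,r1: IF@3 ID@4 stall=0 (-) EX@5 MEM@6 WB@7
I3 sub r3 <- r2,r3: IF@4 ID@5 stall=1 (RAW on I1.r2 (WB@6)) EX@7 MEM@8 WB@9

Answer: 9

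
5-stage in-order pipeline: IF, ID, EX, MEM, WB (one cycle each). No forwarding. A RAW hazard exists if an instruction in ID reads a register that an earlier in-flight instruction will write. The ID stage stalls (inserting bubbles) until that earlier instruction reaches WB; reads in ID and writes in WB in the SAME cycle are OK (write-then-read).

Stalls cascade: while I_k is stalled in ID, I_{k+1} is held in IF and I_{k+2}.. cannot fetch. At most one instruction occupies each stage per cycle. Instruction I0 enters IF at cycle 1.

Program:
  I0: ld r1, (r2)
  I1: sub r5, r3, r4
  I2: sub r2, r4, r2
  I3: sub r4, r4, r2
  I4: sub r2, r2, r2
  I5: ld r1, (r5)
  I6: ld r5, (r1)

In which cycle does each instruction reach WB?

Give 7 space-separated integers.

I0 ld r1 <- r2: IF@1 ID@2 stall=0 (-) EX@3 MEM@4 WB@5
I1 sub r5 <- r3,r4: IF@2 ID@3 stall=0 (-) EX@4 MEM@5 WB@6
I2 sub r2 <- r4,r2: IF@3 ID@4 stall=0 (-) EX@5 MEM@6 WB@7
I3 sub r4 <- r4,r2: IF@4 ID@5 stall=2 (RAW on I2.r2 (WB@7)) EX@8 MEM@9 WB@10
I4 sub r2 <- r2,r2: IF@5 ID@8 stall=0 (-) EX@9 MEM@10 WB@11
I5 ld r1 <- r5: IF@8 ID@9 stall=0 (-) EX@10 MEM@11 WB@12
I6 ld r5 <- r1: IF@9 ID@10 stall=2 (RAW on I5.r1 (WB@12)) EX@13 MEM@14 WB@15

Answer: 5 6 7 10 11 12 15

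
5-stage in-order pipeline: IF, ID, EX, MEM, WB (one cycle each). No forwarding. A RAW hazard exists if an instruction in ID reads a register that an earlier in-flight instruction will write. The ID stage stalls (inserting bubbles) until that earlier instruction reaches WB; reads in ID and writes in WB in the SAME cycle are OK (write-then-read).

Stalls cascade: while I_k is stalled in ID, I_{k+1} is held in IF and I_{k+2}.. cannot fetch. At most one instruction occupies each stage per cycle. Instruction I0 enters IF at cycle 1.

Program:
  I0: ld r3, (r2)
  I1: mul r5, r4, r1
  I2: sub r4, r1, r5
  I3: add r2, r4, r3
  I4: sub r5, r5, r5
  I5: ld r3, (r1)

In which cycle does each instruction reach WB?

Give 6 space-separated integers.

Answer: 5 6 9 12 13 14

Derivation:
I0 ld r3 <- r2: IF@1 ID@2 stall=0 (-) EX@3 MEM@4 WB@5
I1 mul r5 <- r4,r1: IF@2 ID@3 stall=0 (-) EX@4 MEM@5 WB@6
I2 sub r4 <- r1,r5: IF@3 ID@4 stall=2 (RAW on I1.r5 (WB@6)) EX@7 MEM@8 WB@9
I3 add r2 <- r4,r3: IF@4 ID@7 stall=2 (RAW on I2.r4 (WB@9)) EX@10 MEM@11 WB@12
I4 sub r5 <- r5,r5: IF@7 ID@10 stall=0 (-) EX@11 MEM@12 WB@13
I5 ld r3 <- r1: IF@10 ID@11 stall=0 (-) EX@12 MEM@13 WB@14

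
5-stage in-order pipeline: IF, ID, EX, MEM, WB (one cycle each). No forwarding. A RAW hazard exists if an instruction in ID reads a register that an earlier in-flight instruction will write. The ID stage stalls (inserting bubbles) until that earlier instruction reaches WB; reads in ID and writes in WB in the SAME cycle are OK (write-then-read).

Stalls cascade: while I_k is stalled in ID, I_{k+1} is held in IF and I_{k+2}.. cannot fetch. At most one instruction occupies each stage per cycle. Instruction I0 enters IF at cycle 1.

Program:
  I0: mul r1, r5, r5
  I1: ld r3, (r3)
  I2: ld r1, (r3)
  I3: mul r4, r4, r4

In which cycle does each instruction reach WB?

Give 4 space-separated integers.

I0 mul r1 <- r5,r5: IF@1 ID@2 stall=0 (-) EX@3 MEM@4 WB@5
I1 ld r3 <- r3: IF@2 ID@3 stall=0 (-) EX@4 MEM@5 WB@6
I2 ld r1 <- r3: IF@3 ID@4 stall=2 (RAW on I1.r3 (WB@6)) EX@7 MEM@8 WB@9
I3 mul r4 <- r4,r4: IF@4 ID@7 stall=0 (-) EX@8 MEM@9 WB@10

Answer: 5 6 9 10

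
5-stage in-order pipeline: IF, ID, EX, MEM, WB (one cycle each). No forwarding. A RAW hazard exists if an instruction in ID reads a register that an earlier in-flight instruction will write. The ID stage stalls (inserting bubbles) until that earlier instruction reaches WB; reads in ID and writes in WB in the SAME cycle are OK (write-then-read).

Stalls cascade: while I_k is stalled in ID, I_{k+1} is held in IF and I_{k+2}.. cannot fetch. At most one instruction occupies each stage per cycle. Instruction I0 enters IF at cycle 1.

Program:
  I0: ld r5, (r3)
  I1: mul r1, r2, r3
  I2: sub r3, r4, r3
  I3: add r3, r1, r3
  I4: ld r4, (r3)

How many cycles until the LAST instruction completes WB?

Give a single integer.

Answer: 13

Derivation:
I0 ld r5 <- r3: IF@1 ID@2 stall=0 (-) EX@3 MEM@4 WB@5
I1 mul r1 <- r2,r3: IF@2 ID@3 stall=0 (-) EX@4 MEM@5 WB@6
I2 sub r3 <- r4,r3: IF@3 ID@4 stall=0 (-) EX@5 MEM@6 WB@7
I3 add r3 <- r1,r3: IF@4 ID@5 stall=2 (RAW on I2.r3 (WB@7)) EX@8 MEM@9 WB@10
I4 ld r4 <- r3: IF@5 ID@8 stall=2 (RAW on I3.r3 (WB@10)) EX@11 MEM@12 WB@13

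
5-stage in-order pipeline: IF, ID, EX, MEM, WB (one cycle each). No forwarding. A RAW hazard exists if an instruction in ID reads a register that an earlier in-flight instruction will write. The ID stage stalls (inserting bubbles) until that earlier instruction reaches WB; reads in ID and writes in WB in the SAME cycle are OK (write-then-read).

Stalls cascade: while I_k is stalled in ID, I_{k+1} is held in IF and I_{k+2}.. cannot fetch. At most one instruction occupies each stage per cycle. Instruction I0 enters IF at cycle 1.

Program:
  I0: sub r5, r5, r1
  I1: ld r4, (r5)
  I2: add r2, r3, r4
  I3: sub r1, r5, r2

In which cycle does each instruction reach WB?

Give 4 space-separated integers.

I0 sub r5 <- r5,r1: IF@1 ID@2 stall=0 (-) EX@3 MEM@4 WB@5
I1 ld r4 <- r5: IF@2 ID@3 stall=2 (RAW on I0.r5 (WB@5)) EX@6 MEM@7 WB@8
I2 add r2 <- r3,r4: IF@3 ID@6 stall=2 (RAW on I1.r4 (WB@8)) EX@9 MEM@10 WB@11
I3 sub r1 <- r5,r2: IF@6 ID@9 stall=2 (RAW on I2.r2 (WB@11)) EX@12 MEM@13 WB@14

Answer: 5 8 11 14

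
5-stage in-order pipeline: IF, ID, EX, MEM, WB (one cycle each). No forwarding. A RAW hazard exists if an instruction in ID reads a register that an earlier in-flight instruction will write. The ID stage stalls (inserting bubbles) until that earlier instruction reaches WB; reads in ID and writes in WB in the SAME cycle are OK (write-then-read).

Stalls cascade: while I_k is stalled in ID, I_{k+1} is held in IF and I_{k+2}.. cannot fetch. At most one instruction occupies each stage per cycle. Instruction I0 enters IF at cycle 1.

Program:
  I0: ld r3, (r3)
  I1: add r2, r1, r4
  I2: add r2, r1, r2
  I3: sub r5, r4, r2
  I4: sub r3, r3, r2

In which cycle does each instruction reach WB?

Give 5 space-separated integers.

Answer: 5 6 9 12 13

Derivation:
I0 ld r3 <- r3: IF@1 ID@2 stall=0 (-) EX@3 MEM@4 WB@5
I1 add r2 <- r1,r4: IF@2 ID@3 stall=0 (-) EX@4 MEM@5 WB@6
I2 add r2 <- r1,r2: IF@3 ID@4 stall=2 (RAW on I1.r2 (WB@6)) EX@7 MEM@8 WB@9
I3 sub r5 <- r4,r2: IF@4 ID@7 stall=2 (RAW on I2.r2 (WB@9)) EX@10 MEM@11 WB@12
I4 sub r3 <- r3,r2: IF@7 ID@10 stall=0 (-) EX@11 MEM@12 WB@13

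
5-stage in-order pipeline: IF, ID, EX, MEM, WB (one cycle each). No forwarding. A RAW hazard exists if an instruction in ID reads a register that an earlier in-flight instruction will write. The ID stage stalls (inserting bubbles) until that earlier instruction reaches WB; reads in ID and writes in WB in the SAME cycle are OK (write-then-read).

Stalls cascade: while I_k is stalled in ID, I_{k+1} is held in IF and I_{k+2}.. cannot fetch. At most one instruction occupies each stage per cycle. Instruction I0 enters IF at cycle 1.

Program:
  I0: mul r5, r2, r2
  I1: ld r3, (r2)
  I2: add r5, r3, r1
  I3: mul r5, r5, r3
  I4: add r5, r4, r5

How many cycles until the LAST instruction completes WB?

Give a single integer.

Answer: 15

Derivation:
I0 mul r5 <- r2,r2: IF@1 ID@2 stall=0 (-) EX@3 MEM@4 WB@5
I1 ld r3 <- r2: IF@2 ID@3 stall=0 (-) EX@4 MEM@5 WB@6
I2 add r5 <- r3,r1: IF@3 ID@4 stall=2 (RAW on I1.r3 (WB@6)) EX@7 MEM@8 WB@9
I3 mul r5 <- r5,r3: IF@4 ID@7 stall=2 (RAW on I2.r5 (WB@9)) EX@10 MEM@11 WB@12
I4 add r5 <- r4,r5: IF@7 ID@10 stall=2 (RAW on I3.r5 (WB@12)) EX@13 MEM@14 WB@15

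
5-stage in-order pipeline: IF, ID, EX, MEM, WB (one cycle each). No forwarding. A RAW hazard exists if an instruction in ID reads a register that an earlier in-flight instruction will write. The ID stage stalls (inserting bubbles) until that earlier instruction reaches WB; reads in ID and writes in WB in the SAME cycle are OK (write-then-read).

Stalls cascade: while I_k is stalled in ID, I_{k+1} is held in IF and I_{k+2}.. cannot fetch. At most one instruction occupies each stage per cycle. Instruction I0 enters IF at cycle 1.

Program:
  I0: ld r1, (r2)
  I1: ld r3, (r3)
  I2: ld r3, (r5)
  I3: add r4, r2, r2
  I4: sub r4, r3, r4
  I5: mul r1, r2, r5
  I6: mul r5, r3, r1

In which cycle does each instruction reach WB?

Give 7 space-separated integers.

I0 ld r1 <- r2: IF@1 ID@2 stall=0 (-) EX@3 MEM@4 WB@5
I1 ld r3 <- r3: IF@2 ID@3 stall=0 (-) EX@4 MEM@5 WB@6
I2 ld r3 <- r5: IF@3 ID@4 stall=0 (-) EX@5 MEM@6 WB@7
I3 add r4 <- r2,r2: IF@4 ID@5 stall=0 (-) EX@6 MEM@7 WB@8
I4 sub r4 <- r3,r4: IF@5 ID@6 stall=2 (RAW on I3.r4 (WB@8)) EX@9 MEM@10 WB@11
I5 mul r1 <- r2,r5: IF@6 ID@9 stall=0 (-) EX@10 MEM@11 WB@12
I6 mul r5 <- r3,r1: IF@9 ID@10 stall=2 (RAW on I5.r1 (WB@12)) EX@13 MEM@14 WB@15

Answer: 5 6 7 8 11 12 15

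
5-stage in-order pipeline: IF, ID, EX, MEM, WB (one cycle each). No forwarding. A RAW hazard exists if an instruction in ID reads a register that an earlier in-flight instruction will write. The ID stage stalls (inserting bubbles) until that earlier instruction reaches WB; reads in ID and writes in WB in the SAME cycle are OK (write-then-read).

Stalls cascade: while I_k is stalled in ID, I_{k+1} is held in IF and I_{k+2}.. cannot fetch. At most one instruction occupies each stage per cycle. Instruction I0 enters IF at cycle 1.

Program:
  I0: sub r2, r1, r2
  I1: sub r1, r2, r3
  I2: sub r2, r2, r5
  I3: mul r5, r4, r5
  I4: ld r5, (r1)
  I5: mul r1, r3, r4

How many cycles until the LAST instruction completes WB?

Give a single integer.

Answer: 12

Derivation:
I0 sub r2 <- r1,r2: IF@1 ID@2 stall=0 (-) EX@3 MEM@4 WB@5
I1 sub r1 <- r2,r3: IF@2 ID@3 stall=2 (RAW on I0.r2 (WB@5)) EX@6 MEM@7 WB@8
I2 sub r2 <- r2,r5: IF@3 ID@6 stall=0 (-) EX@7 MEM@8 WB@9
I3 mul r5 <- r4,r5: IF@6 ID@7 stall=0 (-) EX@8 MEM@9 WB@10
I4 ld r5 <- r1: IF@7 ID@8 stall=0 (-) EX@9 MEM@10 WB@11
I5 mul r1 <- r3,r4: IF@8 ID@9 stall=0 (-) EX@10 MEM@11 WB@12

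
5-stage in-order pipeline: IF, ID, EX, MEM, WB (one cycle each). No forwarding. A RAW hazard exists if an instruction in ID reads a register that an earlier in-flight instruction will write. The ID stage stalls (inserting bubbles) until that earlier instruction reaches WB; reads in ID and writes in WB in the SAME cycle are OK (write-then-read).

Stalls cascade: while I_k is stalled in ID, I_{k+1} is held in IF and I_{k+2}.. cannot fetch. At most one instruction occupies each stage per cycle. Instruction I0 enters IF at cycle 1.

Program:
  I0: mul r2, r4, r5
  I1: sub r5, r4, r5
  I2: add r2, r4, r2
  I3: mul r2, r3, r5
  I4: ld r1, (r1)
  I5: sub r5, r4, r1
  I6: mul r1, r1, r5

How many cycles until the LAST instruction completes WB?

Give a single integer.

Answer: 16

Derivation:
I0 mul r2 <- r4,r5: IF@1 ID@2 stall=0 (-) EX@3 MEM@4 WB@5
I1 sub r5 <- r4,r5: IF@2 ID@3 stall=0 (-) EX@4 MEM@5 WB@6
I2 add r2 <- r4,r2: IF@3 ID@4 stall=1 (RAW on I0.r2 (WB@5)) EX@6 MEM@7 WB@8
I3 mul r2 <- r3,r5: IF@4 ID@6 stall=0 (-) EX@7 MEM@8 WB@9
I4 ld r1 <- r1: IF@6 ID@7 stall=0 (-) EX@8 MEM@9 WB@10
I5 sub r5 <- r4,r1: IF@7 ID@8 stall=2 (RAW on I4.r1 (WB@10)) EX@11 MEM@12 WB@13
I6 mul r1 <- r1,r5: IF@8 ID@11 stall=2 (RAW on I5.r5 (WB@13)) EX@14 MEM@15 WB@16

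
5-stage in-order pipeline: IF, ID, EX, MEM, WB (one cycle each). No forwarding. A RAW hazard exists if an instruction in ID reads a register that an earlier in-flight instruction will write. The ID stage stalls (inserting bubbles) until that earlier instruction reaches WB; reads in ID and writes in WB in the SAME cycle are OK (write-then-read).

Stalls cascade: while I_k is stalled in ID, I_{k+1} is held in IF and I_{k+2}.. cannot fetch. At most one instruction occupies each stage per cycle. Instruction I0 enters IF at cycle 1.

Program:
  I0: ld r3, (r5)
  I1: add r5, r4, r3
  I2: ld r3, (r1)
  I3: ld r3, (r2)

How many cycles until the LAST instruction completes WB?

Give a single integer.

Answer: 10

Derivation:
I0 ld r3 <- r5: IF@1 ID@2 stall=0 (-) EX@3 MEM@4 WB@5
I1 add r5 <- r4,r3: IF@2 ID@3 stall=2 (RAW on I0.r3 (WB@5)) EX@6 MEM@7 WB@8
I2 ld r3 <- r1: IF@3 ID@6 stall=0 (-) EX@7 MEM@8 WB@9
I3 ld r3 <- r2: IF@6 ID@7 stall=0 (-) EX@8 MEM@9 WB@10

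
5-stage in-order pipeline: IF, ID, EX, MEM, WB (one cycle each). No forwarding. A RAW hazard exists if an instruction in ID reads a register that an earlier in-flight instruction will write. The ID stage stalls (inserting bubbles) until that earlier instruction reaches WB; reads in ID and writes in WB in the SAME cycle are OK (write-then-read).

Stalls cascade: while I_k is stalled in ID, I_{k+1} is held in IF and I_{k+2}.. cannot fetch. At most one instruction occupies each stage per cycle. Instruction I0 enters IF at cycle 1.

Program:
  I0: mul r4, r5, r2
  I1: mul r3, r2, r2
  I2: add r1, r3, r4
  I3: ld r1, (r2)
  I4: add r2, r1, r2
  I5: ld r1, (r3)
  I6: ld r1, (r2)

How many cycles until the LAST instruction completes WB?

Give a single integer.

Answer: 16

Derivation:
I0 mul r4 <- r5,r2: IF@1 ID@2 stall=0 (-) EX@3 MEM@4 WB@5
I1 mul r3 <- r2,r2: IF@2 ID@3 stall=0 (-) EX@4 MEM@5 WB@6
I2 add r1 <- r3,r4: IF@3 ID@4 stall=2 (RAW on I1.r3 (WB@6)) EX@7 MEM@8 WB@9
I3 ld r1 <- r2: IF@4 ID@7 stall=0 (-) EX@8 MEM@9 WB@10
I4 add r2 <- r1,r2: IF@7 ID@8 stall=2 (RAW on I3.r1 (WB@10)) EX@11 MEM@12 WB@13
I5 ld r1 <- r3: IF@8 ID@11 stall=0 (-) EX@12 MEM@13 WB@14
I6 ld r1 <- r2: IF@11 ID@12 stall=1 (RAW on I4.r2 (WB@13)) EX@14 MEM@15 WB@16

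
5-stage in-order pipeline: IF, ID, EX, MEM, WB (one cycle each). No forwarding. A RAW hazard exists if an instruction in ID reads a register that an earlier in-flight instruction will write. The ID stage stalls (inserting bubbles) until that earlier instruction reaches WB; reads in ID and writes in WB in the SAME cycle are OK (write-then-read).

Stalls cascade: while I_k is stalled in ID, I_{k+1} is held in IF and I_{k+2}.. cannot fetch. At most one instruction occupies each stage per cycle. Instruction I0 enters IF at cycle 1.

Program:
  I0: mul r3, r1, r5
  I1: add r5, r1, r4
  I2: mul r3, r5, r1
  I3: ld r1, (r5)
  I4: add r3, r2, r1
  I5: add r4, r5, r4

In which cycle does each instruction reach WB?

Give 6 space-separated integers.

I0 mul r3 <- r1,r5: IF@1 ID@2 stall=0 (-) EX@3 MEM@4 WB@5
I1 add r5 <- r1,r4: IF@2 ID@3 stall=0 (-) EX@4 MEM@5 WB@6
I2 mul r3 <- r5,r1: IF@3 ID@4 stall=2 (RAW on I1.r5 (WB@6)) EX@7 MEM@8 WB@9
I3 ld r1 <- r5: IF@4 ID@7 stall=0 (-) EX@8 MEM@9 WB@10
I4 add r3 <- r2,r1: IF@7 ID@8 stall=2 (RAW on I3.r1 (WB@10)) EX@11 MEM@12 WB@13
I5 add r4 <- r5,r4: IF@8 ID@11 stall=0 (-) EX@12 MEM@13 WB@14

Answer: 5 6 9 10 13 14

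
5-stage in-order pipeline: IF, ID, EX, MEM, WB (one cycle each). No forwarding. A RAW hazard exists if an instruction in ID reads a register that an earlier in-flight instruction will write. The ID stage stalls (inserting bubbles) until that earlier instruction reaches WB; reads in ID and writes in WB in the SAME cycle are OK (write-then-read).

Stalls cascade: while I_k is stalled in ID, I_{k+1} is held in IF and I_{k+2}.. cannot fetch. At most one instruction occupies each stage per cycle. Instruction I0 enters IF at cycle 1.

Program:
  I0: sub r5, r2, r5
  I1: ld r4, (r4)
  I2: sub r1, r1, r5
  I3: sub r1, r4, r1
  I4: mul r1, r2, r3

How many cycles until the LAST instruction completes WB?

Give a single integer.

Answer: 12

Derivation:
I0 sub r5 <- r2,r5: IF@1 ID@2 stall=0 (-) EX@3 MEM@4 WB@5
I1 ld r4 <- r4: IF@2 ID@3 stall=0 (-) EX@4 MEM@5 WB@6
I2 sub r1 <- r1,r5: IF@3 ID@4 stall=1 (RAW on I0.r5 (WB@5)) EX@6 MEM@7 WB@8
I3 sub r1 <- r4,r1: IF@4 ID@6 stall=2 (RAW on I2.r1 (WB@8)) EX@9 MEM@10 WB@11
I4 mul r1 <- r2,r3: IF@6 ID@9 stall=0 (-) EX@10 MEM@11 WB@12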